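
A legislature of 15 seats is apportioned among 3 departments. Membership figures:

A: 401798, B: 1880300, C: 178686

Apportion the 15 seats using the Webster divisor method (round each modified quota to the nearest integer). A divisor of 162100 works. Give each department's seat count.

With modified divisor 162100: modified quotas A 2.479, B 11.600, C 1.102.
Rounding to the nearest integer: A 2, B 12, C 1 (total 15).

A=2, B=12, C=1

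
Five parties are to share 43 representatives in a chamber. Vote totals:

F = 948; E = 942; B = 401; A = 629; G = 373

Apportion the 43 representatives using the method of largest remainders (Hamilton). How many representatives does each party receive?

The standard divisor is 3293/43 ≈ 76.581.
Standard quotas: F 12.379, E 12.301, B 5.236, A 8.213, G 4.871.
Lower quotas: F 12, E 12, B 5, A 8, G 4 (sum 41, leaving 2 seats).
Remainders in descending order: G 0.871, F 0.379, E 0.301, B 0.236, A 0.213.
Largest remainders: G, F receive the extra seats.

F 13; E 12; B 5; A 8; G 5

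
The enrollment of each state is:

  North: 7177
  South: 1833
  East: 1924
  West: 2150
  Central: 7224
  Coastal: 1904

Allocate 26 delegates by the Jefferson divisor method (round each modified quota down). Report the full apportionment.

Standard divisor 22212/26 ≈ 854.308; standard quotas: North 8.401, South 2.146, East 2.252, West 2.517, Central 8.456, Coastal 2.229.
Rounding down gives 8, 2, 2, 2, 8, 2 = 24 seats, so the divisor must be adjusted.
With modified divisor 760: modified quotas North 9.443, South 2.412, East 2.532, West 2.829, Central 9.505, Coastal 2.505.
Rounding down: North 9, South 2, East 2, West 2, Central 9, Coastal 2 (total 26).

North 9; South 2; East 2; West 2; Central 9; Coastal 2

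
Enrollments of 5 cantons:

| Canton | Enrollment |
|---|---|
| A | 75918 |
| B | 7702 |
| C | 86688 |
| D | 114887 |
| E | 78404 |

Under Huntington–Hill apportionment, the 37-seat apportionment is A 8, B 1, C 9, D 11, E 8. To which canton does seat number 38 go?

D

Priority for the next seat is population ÷ (√(s·(s+1))).
Priorities: A 8947.022, B 5446.136, C 9137.718, D 9999.630, E 9240.000.
Highest priority: D.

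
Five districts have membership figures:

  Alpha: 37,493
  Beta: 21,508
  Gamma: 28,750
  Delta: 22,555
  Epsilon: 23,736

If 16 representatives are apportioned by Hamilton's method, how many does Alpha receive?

Standard divisor: 134042 ÷ 16 ≈ 8377.625.
Standard quotas: Alpha 4.4754, Beta 2.5673, Gamma 3.4318, Delta 2.6923, Epsilon 2.8333.
Lower quotas: Alpha 4, Beta 2, Gamma 3, Delta 2, Epsilon 2 (sum 13, leaving 3 seats).
Remainders in descending order: Epsilon 0.8333, Delta 0.6923, Beta 0.5673, Alpha 0.4754, Gamma 0.4318.
The surplus seats go to Epsilon, Delta, Beta.
Alpha receives 4.

4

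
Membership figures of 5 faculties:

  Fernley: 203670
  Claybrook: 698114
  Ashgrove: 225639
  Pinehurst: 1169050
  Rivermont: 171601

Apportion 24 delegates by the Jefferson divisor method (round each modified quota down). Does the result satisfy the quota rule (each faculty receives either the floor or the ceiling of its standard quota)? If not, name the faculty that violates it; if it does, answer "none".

Standard quotas: Fernley 1.981, Claybrook 6.789, Ashgrove 2.194, Pinehurst 11.368, Rivermont 1.669.
Jefferson allocation: Fernley 2, Claybrook 7, Ashgrove 2, Pinehurst 12, Rivermont 1.
Every allocation lies between the lower and upper quota.

none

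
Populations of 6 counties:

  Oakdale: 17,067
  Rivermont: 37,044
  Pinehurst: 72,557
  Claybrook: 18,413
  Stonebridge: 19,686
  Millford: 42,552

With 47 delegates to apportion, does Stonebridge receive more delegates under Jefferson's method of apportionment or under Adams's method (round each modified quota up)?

Jefferson: Oakdale 4, Rivermont 8, Pinehurst 17, Claybrook 4, Stonebridge 4, Millford 10.
Adams: Oakdale 4, Rivermont 8, Pinehurst 16, Claybrook 4, Stonebridge 5, Millford 10.
Stonebridge gets 4 under Jefferson and 5 under Adams.

Adams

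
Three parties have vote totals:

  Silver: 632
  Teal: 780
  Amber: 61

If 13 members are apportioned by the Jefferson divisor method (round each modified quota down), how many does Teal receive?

Standard divisor 1473/13 ≈ 113.308; standard quotas: Silver 5.578, Teal 6.884, Amber 0.538.
Rounding down gives 5, 6, 0 = 11 seats, so the divisor must be adjusted.
With modified divisor 100: modified quotas Silver 6.320, Teal 7.800, Amber 0.610.
Rounding down: Silver 6, Teal 7, Amber 0 (total 13).
Teal receives 7.

7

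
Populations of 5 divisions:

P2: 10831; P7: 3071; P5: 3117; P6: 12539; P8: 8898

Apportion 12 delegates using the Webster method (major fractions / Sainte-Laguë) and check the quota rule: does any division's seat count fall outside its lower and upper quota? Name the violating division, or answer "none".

none

Standard quotas: P2 3.380, P7 0.958, P5 0.973, P6 3.913, P8 2.777.
Webster allocation: P2 3, P7 1, P5 1, P6 4, P8 3.
Every allocation lies between the lower and upper quota.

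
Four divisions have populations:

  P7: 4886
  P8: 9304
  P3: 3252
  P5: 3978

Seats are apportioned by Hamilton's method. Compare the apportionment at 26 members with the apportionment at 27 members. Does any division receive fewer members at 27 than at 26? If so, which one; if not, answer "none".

none

At 26 seats: P7 6, P8 11, P3 4, P5 5.
At 27 seats: P7 6, P8 12, P3 4, P5 5.
No division's allocation decreased.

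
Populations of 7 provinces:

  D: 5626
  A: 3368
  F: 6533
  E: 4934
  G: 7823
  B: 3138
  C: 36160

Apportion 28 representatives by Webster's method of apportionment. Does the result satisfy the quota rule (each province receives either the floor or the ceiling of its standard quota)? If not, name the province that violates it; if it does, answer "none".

C

Standard quotas: D 2.331, A 1.395, F 2.707, E 2.044, G 3.241, B 1.300, C 14.982.
Webster allocation: D 2, A 1, F 3, E 2, G 3, B 1, C 16.
C has quota 14.982 (lower 14, upper 15) but receives 16 — outside the quota interval.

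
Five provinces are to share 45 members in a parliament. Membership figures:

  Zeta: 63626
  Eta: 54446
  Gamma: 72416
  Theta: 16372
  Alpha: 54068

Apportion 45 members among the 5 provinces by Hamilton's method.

Zeta 11, Eta 9, Gamma 13, Theta 3, Alpha 9

The standard divisor is 260928/45 ≈ 5798.4.
Standard quotas: Zeta 10.9730, Eta 9.3898, Gamma 12.4890, Theta 2.8235, Alpha 9.3246.
Lower quotas: Zeta 10, Eta 9, Gamma 12, Theta 2, Alpha 9 (sum 42, leaving 3 seats).
Remainders in descending order: Zeta 0.9730, Theta 0.8235, Gamma 0.4890, Eta 0.3898, Alpha 0.3246.
The surplus seats go to Zeta, Theta, Gamma.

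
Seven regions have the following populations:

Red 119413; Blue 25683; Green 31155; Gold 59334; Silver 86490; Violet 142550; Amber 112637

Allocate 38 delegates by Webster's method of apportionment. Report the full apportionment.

Red 8; Blue 2; Green 2; Gold 4; Silver 6; Violet 9; Amber 7

Standard divisor 577262/38 ≈ 15191.105; standard quotas: Red 7.861, Blue 1.691, Green 2.051, Gold 3.906, Silver 5.693, Violet 9.384, Amber 7.415.
Rounding to the nearest integer gives Red 8, Blue 2, Green 2, Gold 4, Silver 6, Violet 9, Amber 7 — total 38, matching the house size, so no adjustment is needed.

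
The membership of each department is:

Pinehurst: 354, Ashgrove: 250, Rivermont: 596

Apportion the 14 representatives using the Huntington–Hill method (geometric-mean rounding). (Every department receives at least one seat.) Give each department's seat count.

With divisor 86: modified quotas Pinehurst 4.116, Ashgrove 2.907, Rivermont 6.930.
Geometric-mean thresholds: Pinehurst √(4·5)=4.472, Ashgrove √(2·3)=2.449, Rivermont √(6·7)=6.481.
Each quota rounded against its threshold gives Pinehurst 4, Ashgrove 3, Rivermont 7 (total 14).

Pinehurst 4; Ashgrove 3; Rivermont 7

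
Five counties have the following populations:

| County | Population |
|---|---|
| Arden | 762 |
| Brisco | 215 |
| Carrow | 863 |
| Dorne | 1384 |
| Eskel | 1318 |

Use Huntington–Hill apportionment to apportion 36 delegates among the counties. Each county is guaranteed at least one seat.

Arden=6, Brisco=2, Carrow=7, Dorne=11, Eskel=10

With divisor 129: modified quotas Arden 5.907, Brisco 1.667, Carrow 6.690, Dorne 10.729, Eskel 10.217.
Geometric-mean thresholds: Arden √(5·6)=5.477, Brisco √(1·2)=1.414, Carrow √(6·7)=6.481, Dorne √(10·11)=10.488, Eskel √(10·11)=10.488.
Each quota rounded against its threshold gives Arden 6, Brisco 2, Carrow 7, Dorne 11, Eskel 10 (total 36).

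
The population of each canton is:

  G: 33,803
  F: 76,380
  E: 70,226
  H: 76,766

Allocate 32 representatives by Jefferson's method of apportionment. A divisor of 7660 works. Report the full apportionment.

With modified divisor 7660: modified quotas G 4.413, F 9.971, E 9.168, H 10.022.
Rounding down: G 4, F 9, E 9, H 10 (total 32).

G=4, F=9, E=9, H=10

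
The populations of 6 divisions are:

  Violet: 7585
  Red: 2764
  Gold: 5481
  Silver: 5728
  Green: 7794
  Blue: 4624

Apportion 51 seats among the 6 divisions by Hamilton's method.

Violet: 11, Red: 4, Gold: 8, Silver: 9, Green: 12, Blue: 7

Standard divisor: 33976 ÷ 51 ≈ 666.196.
Standard quotas: Violet 11.3855, Red 4.1489, Gold 8.2273, Silver 8.5981, Green 11.6993, Blue 6.9409.
Lower quotas: Violet 11, Red 4, Gold 8, Silver 8, Green 11, Blue 6 (sum 48, leaving 3 seats).
Remainders in descending order: Blue 0.9409, Green 0.6993, Silver 0.5981, Violet 0.3855, Gold 0.2273, Red 0.1489.
The surplus seats go to Blue, Green, Silver.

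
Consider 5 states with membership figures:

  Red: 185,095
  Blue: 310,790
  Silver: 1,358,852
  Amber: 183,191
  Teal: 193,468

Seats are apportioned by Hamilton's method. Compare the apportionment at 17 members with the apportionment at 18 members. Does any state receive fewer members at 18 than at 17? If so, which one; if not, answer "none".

At 17 seats: Red 2, Blue 2, Silver 10, Amber 1, Teal 2.
At 18 seats: Red 1, Blue 3, Silver 11, Amber 1, Teal 2.
Red drops from 2 to 1.

Red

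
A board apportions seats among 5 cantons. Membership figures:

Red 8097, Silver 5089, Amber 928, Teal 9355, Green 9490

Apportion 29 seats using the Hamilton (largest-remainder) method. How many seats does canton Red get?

7

Total 32959; standard divisor 32959/29 ≈ 1136.517.
Standard quotas: Red 7.1244, Silver 4.4777, Amber 0.8165, Teal 8.2313, Green 8.3501.
Lower quotas: Red 7, Silver 4, Amber 0, Teal 8, Green 8 (sum 27, leaving 2 seats).
Remainders in descending order: Amber 0.8165, Silver 0.4777, Green 0.3501, Teal 0.2313, Red 0.1244.
Largest remainders: Amber, Silver receive the extra seats.
Red receives 7.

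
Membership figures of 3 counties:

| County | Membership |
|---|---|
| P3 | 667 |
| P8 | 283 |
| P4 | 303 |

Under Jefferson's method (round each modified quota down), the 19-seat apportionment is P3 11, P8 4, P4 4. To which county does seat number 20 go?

P4

Priority for the next seat is population ÷ (current seats + 1).
Priorities: P3 55.583, P8 56.600, P4 60.600.
Highest priority: P4.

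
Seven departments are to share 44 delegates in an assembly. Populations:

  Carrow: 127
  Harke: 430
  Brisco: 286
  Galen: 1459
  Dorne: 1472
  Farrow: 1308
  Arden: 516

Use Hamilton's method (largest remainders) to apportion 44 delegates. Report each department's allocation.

The standard divisor is 5598/44 ≈ 127.227.
Standard quotas: Carrow 0.998, Harke 3.380, Brisco 2.248, Galen 11.468, Dorne 11.570, Farrow 10.281, Arden 4.056.
Lower quotas: Carrow 0, Harke 3, Brisco 2, Galen 11, Dorne 11, Farrow 10, Arden 4 (sum 41, leaving 3 seats).
Remainders in descending order: Carrow 0.998, Dorne 0.570, Galen 0.468, Harke 0.380, Farrow 0.281, Brisco 0.248, Arden 0.056.
The surplus seats go to Carrow, Dorne, Galen.

Carrow: 1, Harke: 3, Brisco: 2, Galen: 12, Dorne: 12, Farrow: 10, Arden: 4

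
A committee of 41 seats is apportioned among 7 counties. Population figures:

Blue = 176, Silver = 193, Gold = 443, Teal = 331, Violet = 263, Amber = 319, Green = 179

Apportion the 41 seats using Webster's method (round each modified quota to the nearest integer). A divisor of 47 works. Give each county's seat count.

Blue=4; Silver=4; Gold=9; Teal=7; Violet=6; Amber=7; Green=4

With modified divisor 47: modified quotas Blue 3.745, Silver 4.106, Gold 9.426, Teal 7.043, Violet 5.596, Amber 6.787, Green 3.809.
Rounding to the nearest integer: Blue 4, Silver 4, Gold 9, Teal 7, Violet 6, Amber 7, Green 4 (total 41).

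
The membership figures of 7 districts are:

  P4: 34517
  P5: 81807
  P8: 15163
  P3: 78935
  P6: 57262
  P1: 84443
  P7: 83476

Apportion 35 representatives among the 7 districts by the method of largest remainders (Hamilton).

Total 435603; standard divisor 435603/35 ≈ 12445.8.
Standard quotas: P4 2.7734, P5 6.5731, P8 1.2183, P3 6.3423, P6 4.6009, P1 6.7849, P7 6.7072.
Lower quotas: P4 2, P5 6, P8 1, P3 6, P6 4, P1 6, P7 6 (sum 31, leaving 4 seats).
Remainders in descending order: P1 0.7849, P4 0.7734, P7 0.7072, P6 0.6009, P5 0.5731, P3 0.3423, P8 0.2183.
The surplus seats go to P1, P4, P7, P6.

P4 3, P5 6, P8 1, P3 6, P6 5, P1 7, P7 7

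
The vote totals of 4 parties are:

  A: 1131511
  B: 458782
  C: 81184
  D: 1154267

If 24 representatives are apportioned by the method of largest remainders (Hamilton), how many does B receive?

The standard divisor is 2825744/24 ≈ 117739.333.
Standard quotas: A 9.6103, B 3.8966, C 0.6895, D 9.8036.
Lower quotas: A 9, B 3, C 0, D 9 (sum 21, leaving 3 seats).
Remainders in descending order: B 0.8966, D 0.8036, C 0.6895, A 0.6103.
The surplus seats go to B, D, C.
B receives 4.

4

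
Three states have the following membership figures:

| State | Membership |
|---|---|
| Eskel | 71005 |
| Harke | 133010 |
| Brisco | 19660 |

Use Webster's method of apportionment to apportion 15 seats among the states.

Standard divisor 223675/15 ≈ 14911.667; standard quotas: Eskel 4.762, Harke 8.920, Brisco 1.318.
Rounding to the nearest integer gives Eskel 5, Harke 9, Brisco 1 — total 15, matching the house size, so no adjustment is needed.

Eskel: 5, Harke: 9, Brisco: 1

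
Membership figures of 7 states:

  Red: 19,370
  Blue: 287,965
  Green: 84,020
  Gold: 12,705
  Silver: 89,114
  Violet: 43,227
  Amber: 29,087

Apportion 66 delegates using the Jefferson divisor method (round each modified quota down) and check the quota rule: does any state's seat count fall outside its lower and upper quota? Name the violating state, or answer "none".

Blue

Standard quotas: Red 2.261, Blue 33.609, Green 9.806, Gold 1.483, Silver 10.401, Violet 5.045, Amber 3.395.
Jefferson allocation: Red 2, Blue 35, Green 10, Gold 1, Silver 10, Violet 5, Amber 3.
Blue has quota 33.609 (lower 33, upper 34) but receives 35 — outside the quota interval.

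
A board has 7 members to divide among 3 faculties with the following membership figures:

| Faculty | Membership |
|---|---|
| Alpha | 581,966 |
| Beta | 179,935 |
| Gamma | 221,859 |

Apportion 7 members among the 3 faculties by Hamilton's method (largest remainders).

The standard divisor is 983760/7 ≈ 140537.143.
Standard quotas: Alpha 4.1410, Beta 1.2803, Gamma 1.5787.
Lower quotas: Alpha 4, Beta 1, Gamma 1 (sum 6, leaving 1 seat).
Remainders in descending order: Gamma 0.5787, Beta 0.2803, Alpha 0.1410.
The surplus seat goes to Gamma.

Alpha: 4, Beta: 1, Gamma: 2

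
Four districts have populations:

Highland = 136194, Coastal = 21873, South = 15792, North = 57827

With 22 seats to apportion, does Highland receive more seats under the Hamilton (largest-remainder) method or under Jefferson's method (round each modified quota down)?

Hamilton: Highland 13, Coastal 2, South 2, North 5.
Jefferson: Highland 14, Coastal 2, South 1, North 5.
Highland gets 13 under Hamilton and 14 under Jefferson.

Jefferson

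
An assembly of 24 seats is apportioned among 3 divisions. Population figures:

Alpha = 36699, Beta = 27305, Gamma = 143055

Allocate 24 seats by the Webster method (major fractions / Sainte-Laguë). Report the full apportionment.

Alpha 4, Beta 3, Gamma 17

Standard divisor 207059/24 ≈ 8627.458; standard quotas: Alpha 4.254, Beta 3.165, Gamma 16.581.
Rounding to the nearest integer gives Alpha 4, Beta 3, Gamma 17 — total 24, matching the house size, so no adjustment is needed.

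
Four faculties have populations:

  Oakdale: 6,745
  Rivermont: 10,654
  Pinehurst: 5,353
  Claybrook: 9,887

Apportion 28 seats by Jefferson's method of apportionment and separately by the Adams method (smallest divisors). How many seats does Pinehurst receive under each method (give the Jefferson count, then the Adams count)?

Jefferson: Oakdale 6, Rivermont 9, Pinehurst 4, Claybrook 9.
Adams: Oakdale 6, Rivermont 9, Pinehurst 5, Claybrook 8.
Pinehurst gets 4 under Jefferson and 5 under Adams.

4 and 5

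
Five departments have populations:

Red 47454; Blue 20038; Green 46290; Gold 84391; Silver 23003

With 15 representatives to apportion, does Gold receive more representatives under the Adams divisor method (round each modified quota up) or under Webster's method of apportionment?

Webster

Adams: Red 3, Blue 2, Green 3, Gold 5, Silver 2.
Webster: Red 3, Blue 1, Green 3, Gold 6, Silver 2.
Gold gets 5 under Adams and 6 under Webster.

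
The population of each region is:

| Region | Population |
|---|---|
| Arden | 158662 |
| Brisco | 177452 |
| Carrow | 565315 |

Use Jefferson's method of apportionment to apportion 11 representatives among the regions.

Standard divisor 901429/11 ≈ 81948.091; standard quotas: Arden 1.936, Brisco 2.165, Carrow 6.898.
Rounding down gives 1, 2, 6 = 9 seats, so the divisor must be adjusted.
With modified divisor 75000: modified quotas Arden 2.115, Brisco 2.366, Carrow 7.538.
Rounding down: Arden 2, Brisco 2, Carrow 7 (total 11).

Arden 2; Brisco 2; Carrow 7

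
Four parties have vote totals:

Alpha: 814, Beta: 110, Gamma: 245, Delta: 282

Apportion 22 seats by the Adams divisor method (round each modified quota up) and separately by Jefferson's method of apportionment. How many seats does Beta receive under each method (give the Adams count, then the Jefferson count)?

2 and 1

Adams: Alpha 12, Beta 2, Gamma 4, Delta 4.
Jefferson: Alpha 13, Beta 1, Gamma 4, Delta 4.
Beta gets 2 under Adams and 1 under Jefferson.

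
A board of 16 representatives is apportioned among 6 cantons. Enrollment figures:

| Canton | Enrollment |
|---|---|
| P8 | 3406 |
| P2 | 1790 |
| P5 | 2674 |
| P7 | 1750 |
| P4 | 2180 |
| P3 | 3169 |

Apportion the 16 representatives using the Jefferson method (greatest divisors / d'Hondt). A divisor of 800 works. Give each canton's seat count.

P8=4, P2=2, P5=3, P7=2, P4=2, P3=3

With modified divisor 800: modified quotas P8 4.258, P2 2.237, P5 3.342, P7 2.188, P4 2.725, P3 3.961.
Rounding down: P8 4, P2 2, P5 3, P7 2, P4 2, P3 3 (total 16).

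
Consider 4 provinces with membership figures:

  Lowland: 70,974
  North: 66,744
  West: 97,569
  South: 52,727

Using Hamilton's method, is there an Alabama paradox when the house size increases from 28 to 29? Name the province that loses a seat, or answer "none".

At 28 seats: Lowland 7, North 7, West 9, South 5.
At 29 seats: Lowland 7, North 7, West 10, South 5.
No province's allocation decreased.

none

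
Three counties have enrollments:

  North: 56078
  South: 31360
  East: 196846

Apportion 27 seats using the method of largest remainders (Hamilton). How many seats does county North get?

Total 284284; standard divisor 284284/27 ≈ 10529.037.
Standard quotas: North 5.3260, South 2.9784, East 18.6955.
Lower quotas: North 5, South 2, East 18 (sum 25, leaving 2 seats).
Remainders in descending order: South 0.9784, East 0.6955, North 0.3260.
The surplus seats go to South, East.
North receives 5.

5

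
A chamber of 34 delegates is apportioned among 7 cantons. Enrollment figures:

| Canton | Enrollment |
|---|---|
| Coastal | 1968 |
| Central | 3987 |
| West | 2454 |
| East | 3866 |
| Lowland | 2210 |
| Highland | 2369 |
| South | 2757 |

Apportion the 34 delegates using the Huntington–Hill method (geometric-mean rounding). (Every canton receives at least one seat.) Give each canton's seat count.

With divisor 582: modified quotas Coastal 3.381, Central 6.851, West 4.216, East 6.643, Lowland 3.797, Highland 4.070, South 4.737.
Geometric-mean thresholds: Coastal √(3·4)=3.464, Central √(6·7)=6.481, West √(4·5)=4.472, East √(6·7)=6.481, Lowland √(3·4)=3.464, Highland √(4·5)=4.472, South √(4·5)=4.472.
Each quota rounded against its threshold gives Coastal 3, Central 7, West 4, East 7, Lowland 4, Highland 4, South 5 (total 34).

Coastal 3; Central 7; West 4; East 7; Lowland 4; Highland 4; South 5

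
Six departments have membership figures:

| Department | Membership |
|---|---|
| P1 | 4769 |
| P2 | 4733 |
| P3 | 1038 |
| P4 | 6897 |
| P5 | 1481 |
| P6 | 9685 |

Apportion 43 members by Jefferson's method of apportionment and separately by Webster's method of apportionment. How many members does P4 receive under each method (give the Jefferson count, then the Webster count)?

Jefferson: P1 7, P2 7, P3 1, P4 11, P5 2, P6 15.
Webster: P1 7, P2 7, P3 2, P4 10, P5 2, P6 15.
P4 gets 11 under Jefferson and 10 under Webster.

11 and 10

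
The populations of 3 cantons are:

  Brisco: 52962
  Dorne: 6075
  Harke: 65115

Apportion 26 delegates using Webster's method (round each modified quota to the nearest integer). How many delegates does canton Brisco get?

Standard divisor 124152/26 ≈ 4775.077; standard quotas: Brisco 11.091, Dorne 1.272, Harke 13.636.
Rounding to the nearest integer gives Brisco 11, Dorne 1, Harke 14 — total 26, matching the house size, so no adjustment is needed.
Brisco receives 11.

11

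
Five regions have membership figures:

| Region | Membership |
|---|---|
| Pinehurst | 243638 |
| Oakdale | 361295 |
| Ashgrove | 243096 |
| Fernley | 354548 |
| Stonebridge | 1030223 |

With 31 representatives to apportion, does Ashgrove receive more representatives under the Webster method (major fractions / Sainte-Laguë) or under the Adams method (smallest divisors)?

Webster: Pinehurst 3, Oakdale 5, Ashgrove 3, Fernley 5, Stonebridge 15.
Adams: Pinehurst 4, Oakdale 5, Ashgrove 4, Fernley 5, Stonebridge 13.
Ashgrove gets 3 under Webster and 4 under Adams.

Adams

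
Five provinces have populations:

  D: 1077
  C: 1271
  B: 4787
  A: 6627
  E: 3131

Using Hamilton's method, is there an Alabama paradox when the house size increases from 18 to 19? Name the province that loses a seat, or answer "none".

C

At 18 seats: D 1, C 2, B 5, A 7, E 3.
At 19 seats: D 1, C 1, B 5, A 8, E 4.
C drops from 2 to 1.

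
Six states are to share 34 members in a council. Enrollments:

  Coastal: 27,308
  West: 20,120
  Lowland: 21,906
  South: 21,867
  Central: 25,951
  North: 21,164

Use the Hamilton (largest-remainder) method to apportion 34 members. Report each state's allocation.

Coastal: 7, West: 5, Lowland: 6, South: 5, Central: 6, North: 5

The standard divisor is 138316/34 ≈ 4068.118.
Standard quotas: Coastal 6.7127, West 4.9458, Lowland 5.3848, South 5.3752, Central 6.3791, North 5.2024.
Lower quotas: Coastal 6, West 4, Lowland 5, South 5, Central 6, North 5 (sum 31, leaving 3 seats).
Remainders in descending order: West 0.9458, Coastal 0.7127, Lowland 0.3848, Central 0.3791, South 0.3752, North 0.2024.
Largest remainders: West, Coastal, Lowland receive the extra seats.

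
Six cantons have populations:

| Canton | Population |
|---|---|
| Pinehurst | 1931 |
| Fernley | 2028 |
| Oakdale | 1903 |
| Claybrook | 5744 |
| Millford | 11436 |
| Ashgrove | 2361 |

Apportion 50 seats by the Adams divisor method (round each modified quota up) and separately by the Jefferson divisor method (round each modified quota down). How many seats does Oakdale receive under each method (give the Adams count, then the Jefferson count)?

4 and 3

Adams: Pinehurst 4, Fernley 4, Oakdale 4, Claybrook 11, Millford 22, Ashgrove 5.
Jefferson: Pinehurst 4, Fernley 4, Oakdale 3, Claybrook 12, Millford 23, Ashgrove 4.
Oakdale gets 4 under Adams and 3 under Jefferson.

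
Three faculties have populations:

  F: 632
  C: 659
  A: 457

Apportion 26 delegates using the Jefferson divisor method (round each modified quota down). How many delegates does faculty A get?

7

Standard divisor 1748/26 ≈ 67.231; standard quotas: F 9.400, C 9.802, A 6.797.
Rounding down gives 9, 9, 6 = 24 seats, so the divisor must be adjusted.
With modified divisor 64: modified quotas F 9.875, C 10.297, A 7.141.
Rounding down: F 9, C 10, A 7 (total 26).
A receives 7.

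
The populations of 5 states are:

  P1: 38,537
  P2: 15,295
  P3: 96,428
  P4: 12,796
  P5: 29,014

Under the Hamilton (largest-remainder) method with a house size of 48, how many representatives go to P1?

The standard divisor is 192070/48 ≈ 4001.458.
Standard quotas: P1 9.6307, P2 3.8224, P3 24.0982, P4 3.1978, P5 7.2509.
Lower quotas: P1 9, P2 3, P3 24, P4 3, P5 7 (sum 46, leaving 2 seats).
Remainders in descending order: P2 0.8224, P1 0.6307, P5 0.2509, P4 0.1978, P3 0.0982.
Largest remainders: P2, P1 receive the extra seats.
P1 receives 10.

10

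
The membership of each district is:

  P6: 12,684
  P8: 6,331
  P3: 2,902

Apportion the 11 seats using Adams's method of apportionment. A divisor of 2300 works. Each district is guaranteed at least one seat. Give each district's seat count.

With modified divisor 2300: modified quotas P6 5.515, P8 2.753, P3 1.262.
Rounding up: P6 6, P8 3, P3 2 (total 11).

P6 6; P8 3; P3 2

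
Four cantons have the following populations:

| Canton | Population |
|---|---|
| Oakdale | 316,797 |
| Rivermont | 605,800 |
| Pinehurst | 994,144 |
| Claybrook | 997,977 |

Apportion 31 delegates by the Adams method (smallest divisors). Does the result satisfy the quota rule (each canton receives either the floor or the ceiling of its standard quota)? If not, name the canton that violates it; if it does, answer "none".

Standard quotas: Oakdale 3.369, Rivermont 6.443, Pinehurst 10.573, Claybrook 10.614.
Adams allocation: Oakdale 4, Rivermont 7, Pinehurst 10, Claybrook 10.
Every allocation lies between the lower and upper quota.

none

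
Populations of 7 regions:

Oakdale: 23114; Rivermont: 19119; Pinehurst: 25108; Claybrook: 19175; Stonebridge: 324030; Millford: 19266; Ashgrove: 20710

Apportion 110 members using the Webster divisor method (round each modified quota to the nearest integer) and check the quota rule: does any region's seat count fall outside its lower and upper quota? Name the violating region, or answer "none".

Standard quotas: Oakdale 5.644, Rivermont 4.668, Pinehurst 6.130, Claybrook 4.682, Stonebridge 79.116, Millford 4.704, Ashgrove 5.057.
Webster allocation: Oakdale 6, Rivermont 5, Pinehurst 6, Claybrook 5, Stonebridge 78, Millford 5, Ashgrove 5.
Stonebridge has quota 79.116 (lower 79, upper 80) but receives 78 — outside the quota interval.

Stonebridge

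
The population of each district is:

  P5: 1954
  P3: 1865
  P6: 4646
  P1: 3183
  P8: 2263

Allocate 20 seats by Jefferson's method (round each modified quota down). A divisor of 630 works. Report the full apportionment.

With modified divisor 630: modified quotas P5 3.102, P3 2.960, P6 7.375, P1 5.052, P8 3.592.
Rounding down: P5 3, P3 2, P6 7, P1 5, P8 3 (total 20).

P5=3; P3=2; P6=7; P1=5; P8=3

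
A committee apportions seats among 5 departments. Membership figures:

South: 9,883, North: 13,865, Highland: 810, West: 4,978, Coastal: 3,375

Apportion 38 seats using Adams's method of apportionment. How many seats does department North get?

16

Standard divisor 32911/38 ≈ 866.079; standard quotas: South 11.411, North 16.009, Highland 0.935, West 5.748, Coastal 3.897.
Rounding up gives 12, 17, 1, 6, 4 = 40 seats, so the divisor must be adjusted.
With modified divisor 910: modified quotas South 10.860, North 15.236, Highland 0.890, West 5.470, Coastal 3.709.
Rounding up: South 11, North 16, Highland 1, West 6, Coastal 4 (total 38).
North receives 16.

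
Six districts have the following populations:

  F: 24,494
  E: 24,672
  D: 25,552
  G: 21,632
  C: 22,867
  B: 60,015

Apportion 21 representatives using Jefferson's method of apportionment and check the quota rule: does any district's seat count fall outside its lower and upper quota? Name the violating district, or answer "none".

Standard quotas: F 2.870, E 2.891, D 2.994, G 2.535, C 2.679, B 7.032.
Jefferson allocation: F 3, E 3, D 3, G 2, C 3, B 7.
Every allocation lies between the lower and upper quota.

none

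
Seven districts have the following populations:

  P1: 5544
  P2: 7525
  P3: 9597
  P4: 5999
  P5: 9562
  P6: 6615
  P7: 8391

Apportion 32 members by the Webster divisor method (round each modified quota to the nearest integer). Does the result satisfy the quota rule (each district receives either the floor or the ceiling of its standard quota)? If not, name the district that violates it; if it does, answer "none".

none

Standard quotas: P1 3.333, P2 4.524, P3 5.769, P4 3.606, P5 5.748, P6 3.976, P7 5.044.
Webster allocation: P1 3, P2 4, P3 6, P4 4, P5 6, P6 4, P7 5.
Every allocation lies between the lower and upper quota.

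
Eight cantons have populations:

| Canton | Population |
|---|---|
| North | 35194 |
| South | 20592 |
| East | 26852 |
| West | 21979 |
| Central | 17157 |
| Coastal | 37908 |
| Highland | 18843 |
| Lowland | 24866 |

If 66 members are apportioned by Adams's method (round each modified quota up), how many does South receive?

Standard divisor 203391/66 ≈ 3081.682; standard quotas: North 11.420, South 6.682, East 8.713, West 7.132, Central 5.567, Coastal 12.301, Highland 6.115, Lowland 8.069.
Rounding up gives 12, 7, 9, 8, 6, 13, 7, 9 = 71 seats, so the divisor must be adjusted.
With modified divisor 3300: modified quotas North 10.665, South 6.240, East 8.137, West 6.660, Central 5.199, Coastal 11.487, Highland 5.710, Lowland 7.535.
Rounding up: North 11, South 7, East 9, West 7, Central 6, Coastal 12, Highland 6, Lowland 8 (total 66).
South receives 7.

7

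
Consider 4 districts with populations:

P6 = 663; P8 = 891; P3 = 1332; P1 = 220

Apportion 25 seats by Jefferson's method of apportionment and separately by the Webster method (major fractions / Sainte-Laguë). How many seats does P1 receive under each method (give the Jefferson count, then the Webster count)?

Jefferson: P6 5, P8 8, P3 11, P1 1.
Webster: P6 5, P8 7, P3 11, P1 2.
P1 gets 1 under Jefferson and 2 under Webster.

1 and 2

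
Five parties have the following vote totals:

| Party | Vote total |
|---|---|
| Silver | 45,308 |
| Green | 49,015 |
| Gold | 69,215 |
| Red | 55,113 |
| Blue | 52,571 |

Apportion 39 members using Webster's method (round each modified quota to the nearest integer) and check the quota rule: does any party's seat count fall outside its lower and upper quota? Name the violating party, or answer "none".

none

Standard quotas: Silver 6.515, Green 7.048, Gold 9.953, Red 7.925, Blue 7.559.
Webster allocation: Silver 6, Green 7, Gold 10, Red 8, Blue 8.
Every allocation lies between the lower and upper quota.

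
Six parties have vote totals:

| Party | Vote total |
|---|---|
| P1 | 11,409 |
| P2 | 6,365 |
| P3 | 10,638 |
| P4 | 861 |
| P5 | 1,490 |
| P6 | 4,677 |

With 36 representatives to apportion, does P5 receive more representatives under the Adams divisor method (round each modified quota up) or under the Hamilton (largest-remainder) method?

Adams

Adams: P1 11, P2 6, P3 11, P4 1, P5 2, P6 5.
Hamilton: P1 12, P2 6, P3 11, P4 1, P5 1, P6 5.
P5 gets 2 under Adams and 1 under Hamilton.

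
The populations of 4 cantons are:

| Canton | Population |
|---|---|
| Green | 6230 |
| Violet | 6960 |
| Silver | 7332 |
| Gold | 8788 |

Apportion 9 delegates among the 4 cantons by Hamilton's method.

Total 29310; standard divisor 29310/9 ≈ 3256.667.
Standard quotas: Green 1.9130, Violet 2.1372, Silver 2.2514, Gold 2.6985.
Lower quotas: Green 1, Violet 2, Silver 2, Gold 2 (sum 7, leaving 2 seats).
Remainders in descending order: Green 0.9130, Gold 0.6985, Silver 0.2514, Violet 0.1372.
Largest remainders: Green, Gold receive the extra seats.

Green 2, Violet 2, Silver 2, Gold 3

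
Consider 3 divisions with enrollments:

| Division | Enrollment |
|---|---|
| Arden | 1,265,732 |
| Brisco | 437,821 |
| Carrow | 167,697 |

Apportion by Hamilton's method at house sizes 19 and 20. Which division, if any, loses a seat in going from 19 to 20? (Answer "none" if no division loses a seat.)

At 19 seats: Arden 13, Brisco 4, Carrow 2.
At 20 seats: Arden 13, Brisco 5, Carrow 2.
No division's allocation decreased.

none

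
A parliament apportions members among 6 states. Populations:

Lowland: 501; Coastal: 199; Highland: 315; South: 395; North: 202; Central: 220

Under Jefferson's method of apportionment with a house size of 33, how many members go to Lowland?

9

Standard divisor 1832/33 ≈ 55.515; standard quotas: Lowland 9.025, Coastal 3.585, Highland 5.674, South 7.115, North 3.639, Central 3.963.
Rounding down gives 9, 3, 5, 7, 3, 3 = 30 seats, so the divisor must be adjusted.
With modified divisor 50.22: modified quotas Lowland 9.976, Coastal 3.963, Highland 6.272, South 7.865, North 4.022, Central 4.381.
Rounding down: Lowland 9, Coastal 3, Highland 6, South 7, North 4, Central 4 (total 33).
Lowland receives 9.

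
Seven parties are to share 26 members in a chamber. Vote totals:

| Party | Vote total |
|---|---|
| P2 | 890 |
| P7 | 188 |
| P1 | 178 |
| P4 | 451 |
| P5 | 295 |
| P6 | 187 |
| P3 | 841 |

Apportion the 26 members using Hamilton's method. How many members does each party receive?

The standard divisor is 3030/26 ≈ 116.538.
Standard quotas: P2 7.637, P7 1.613, P1 1.527, P4 3.870, P5 2.531, P6 1.605, P3 7.217.
Lower quotas: P2 7, P7 1, P1 1, P4 3, P5 2, P6 1, P3 7 (sum 22, leaving 4 seats).
Remainders in descending order: P4 0.870, P2 0.637, P7 0.613, P6 0.605, P5 0.531, P1 0.527, P3 0.217.
Largest remainders: P4, P2, P7, P6 receive the extra seats.

P2 8, P7 2, P1 1, P4 4, P5 2, P6 2, P3 7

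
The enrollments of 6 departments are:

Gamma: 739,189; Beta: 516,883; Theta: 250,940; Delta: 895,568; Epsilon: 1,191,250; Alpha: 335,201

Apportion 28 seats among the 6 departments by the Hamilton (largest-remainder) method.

Gamma: 5; Beta: 4; Theta: 2; Delta: 6; Epsilon: 9; Alpha: 2

The standard divisor is 3929031/28 ≈ 140322.536.
Standard quotas: Gamma 5.2678, Beta 3.6835, Theta 1.7883, Delta 6.3822, Epsilon 8.4894, Alpha 2.3888.
Lower quotas: Gamma 5, Beta 3, Theta 1, Delta 6, Epsilon 8, Alpha 2 (sum 25, leaving 3 seats).
Remainders in descending order: Theta 0.7883, Beta 0.6835, Epsilon 0.4894, Alpha 0.3888, Delta 0.3822, Gamma 0.2678.
The surplus seats go to Theta, Beta, Epsilon.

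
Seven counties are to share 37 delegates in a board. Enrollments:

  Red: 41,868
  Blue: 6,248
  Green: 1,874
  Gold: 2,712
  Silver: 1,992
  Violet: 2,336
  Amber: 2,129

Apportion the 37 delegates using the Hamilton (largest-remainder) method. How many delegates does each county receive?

Red=26; Blue=4; Green=1; Gold=2; Silver=1; Violet=2; Amber=1

The standard divisor is 59159/37 ≈ 1598.892.
Standard quotas: Red 26.1856, Blue 3.9077, Green 1.1721, Gold 1.6962, Silver 1.2459, Violet 1.4610, Amber 1.3315.
Lower quotas: Red 26, Blue 3, Green 1, Gold 1, Silver 1, Violet 1, Amber 1 (sum 34, leaving 3 seats).
Remainders in descending order: Blue 0.9077, Gold 0.6962, Violet 0.4610, Amber 0.3315, Silver 0.2459, Red 0.1856, Green 0.1721.
Largest remainders: Blue, Gold, Violet receive the extra seats.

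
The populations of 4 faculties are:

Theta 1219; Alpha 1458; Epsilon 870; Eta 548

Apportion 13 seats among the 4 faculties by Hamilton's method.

Theta: 4, Alpha: 4, Epsilon: 3, Eta: 2

Total 4095; standard divisor 4095/13 = 315.
Standard quotas: Theta 3.870, Alpha 4.629, Epsilon 2.762, Eta 1.740.
Lower quotas: Theta 3, Alpha 4, Epsilon 2, Eta 1 (sum 10, leaving 3 seats).
Remainders in descending order: Theta 0.870, Epsilon 0.762, Eta 0.740, Alpha 0.629.
Largest remainders: Theta, Epsilon, Eta receive the extra seats.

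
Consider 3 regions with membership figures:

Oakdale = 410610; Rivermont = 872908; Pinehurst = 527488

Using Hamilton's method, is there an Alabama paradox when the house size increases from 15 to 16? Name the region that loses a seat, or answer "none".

Oakdale

At 15 seats: Oakdale 4, Rivermont 7, Pinehurst 4.
At 16 seats: Oakdale 3, Rivermont 8, Pinehurst 5.
Oakdale drops from 4 to 3.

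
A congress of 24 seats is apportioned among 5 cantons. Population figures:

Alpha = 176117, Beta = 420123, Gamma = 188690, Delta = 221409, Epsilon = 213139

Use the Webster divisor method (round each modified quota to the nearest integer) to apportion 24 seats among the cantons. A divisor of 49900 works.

Alpha: 4, Beta: 8, Gamma: 4, Delta: 4, Epsilon: 4

With modified divisor 49900: modified quotas Alpha 3.529, Beta 8.419, Gamma 3.781, Delta 4.437, Epsilon 4.271.
Rounding to the nearest integer: Alpha 4, Beta 8, Gamma 4, Delta 4, Epsilon 4 (total 24).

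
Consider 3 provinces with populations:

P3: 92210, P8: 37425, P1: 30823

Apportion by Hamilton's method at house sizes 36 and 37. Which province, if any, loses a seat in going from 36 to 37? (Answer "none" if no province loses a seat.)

At 36 seats: P3 21, P8 8, P1 7.
At 37 seats: P3 21, P8 9, P1 7.
No province's allocation decreased.

none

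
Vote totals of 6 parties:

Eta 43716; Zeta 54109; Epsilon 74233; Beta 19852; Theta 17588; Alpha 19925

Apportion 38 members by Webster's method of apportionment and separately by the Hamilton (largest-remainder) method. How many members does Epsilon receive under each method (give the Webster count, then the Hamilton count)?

13 and 12

Webster: Eta 7, Zeta 9, Epsilon 13, Beta 3, Theta 3, Alpha 3.
Hamilton: Eta 7, Zeta 9, Epsilon 12, Beta 3, Theta 3, Alpha 4.
Epsilon gets 13 under Webster and 12 under Hamilton.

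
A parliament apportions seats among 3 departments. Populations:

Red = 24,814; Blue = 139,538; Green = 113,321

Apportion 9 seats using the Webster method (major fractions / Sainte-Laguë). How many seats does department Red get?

1

Standard divisor 277673/9 ≈ 30852.556; standard quotas: Red 0.804, Blue 4.523, Green 3.673.
Rounding to the nearest integer gives 1, 5, 4 = 10 seats, so the divisor must be adjusted.
With modified divisor 31700: modified quotas Red 0.783, Blue 4.402, Green 3.575.
Rounding to the nearest integer: Red 1, Blue 4, Green 4 (total 9).
Red receives 1.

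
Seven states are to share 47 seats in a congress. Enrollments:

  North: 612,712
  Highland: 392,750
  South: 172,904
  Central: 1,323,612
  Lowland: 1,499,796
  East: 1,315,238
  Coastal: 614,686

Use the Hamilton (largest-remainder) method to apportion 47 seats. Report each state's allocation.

North: 5; Highland: 3; South: 1; Central: 11; Lowland: 12; East: 10; Coastal: 5

Total 5931698; standard divisor 5931698/47 ≈ 126206.34.
Standard quotas: North 4.8548, Highland 3.1120, South 1.3700, Central 10.4877, Lowland 11.8837, East 10.4213, Coastal 4.8705.
Lower quotas: North 4, Highland 3, South 1, Central 10, Lowland 11, East 10, Coastal 4 (sum 43, leaving 4 seats).
Remainders in descending order: Lowland 0.8837, Coastal 0.8705, North 0.8548, Central 0.4877, East 0.4213, South 0.3700, Highland 0.1120.
Largest remainders: Lowland, Coastal, North, Central receive the extra seats.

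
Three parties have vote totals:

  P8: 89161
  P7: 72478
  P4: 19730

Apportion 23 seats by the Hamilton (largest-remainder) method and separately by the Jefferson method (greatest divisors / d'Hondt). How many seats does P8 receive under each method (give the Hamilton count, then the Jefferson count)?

11 and 12

Hamilton: P8 11, P7 9, P4 3.
Jefferson: P8 12, P7 9, P4 2.
P8 gets 11 under Hamilton and 12 under Jefferson.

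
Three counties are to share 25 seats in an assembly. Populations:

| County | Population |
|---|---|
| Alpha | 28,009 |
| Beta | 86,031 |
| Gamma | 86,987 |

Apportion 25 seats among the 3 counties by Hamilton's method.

Alpha 3; Beta 11; Gamma 11

Total 201027; standard divisor 201027/25 ≈ 8041.08.
Standard quotas: Alpha 3.4832, Beta 10.6989, Gamma 10.8178.
Lower quotas: Alpha 3, Beta 10, Gamma 10 (sum 23, leaving 2 seats).
Remainders in descending order: Gamma 0.8178, Beta 0.6989, Alpha 0.4832.
The surplus seats go to Gamma, Beta.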